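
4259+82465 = 86724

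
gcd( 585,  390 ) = 195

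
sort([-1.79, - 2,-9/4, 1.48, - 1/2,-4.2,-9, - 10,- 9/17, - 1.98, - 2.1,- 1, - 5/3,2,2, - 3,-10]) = [ - 10 ,-10, - 9, - 4.2, - 3, - 9/4,-2.1, - 2,-1.98,-1.79 , - 5/3,-1, - 9/17,-1/2,1.48,2, 2]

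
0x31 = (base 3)1211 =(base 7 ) 100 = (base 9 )54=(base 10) 49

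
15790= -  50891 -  - 66681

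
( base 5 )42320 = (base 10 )2835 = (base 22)5IJ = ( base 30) 34f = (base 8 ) 5423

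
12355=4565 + 7790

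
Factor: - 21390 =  - 2^1*3^1 * 5^1*23^1*31^1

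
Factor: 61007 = 61007^1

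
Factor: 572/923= 44/71 = 2^2*11^1*71^ ( - 1)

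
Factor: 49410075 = 3^1*5^2*11^1*13^1*17^1 * 271^1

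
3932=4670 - 738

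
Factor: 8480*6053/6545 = 10265888/1309 = 2^5*7^ ( - 1)*11^( - 1 )*17^( - 1 )*53^1*6053^1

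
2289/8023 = 2289/8023 = 0.29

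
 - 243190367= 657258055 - 900448422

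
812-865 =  - 53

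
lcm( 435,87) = 435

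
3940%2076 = 1864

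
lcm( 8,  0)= 0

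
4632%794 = 662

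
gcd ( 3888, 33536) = 16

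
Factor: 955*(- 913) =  - 871915 =-5^1*11^1*83^1 * 191^1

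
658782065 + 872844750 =1531626815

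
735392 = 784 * 938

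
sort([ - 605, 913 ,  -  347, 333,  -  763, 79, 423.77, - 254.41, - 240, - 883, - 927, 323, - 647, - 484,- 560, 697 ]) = [ -927, - 883, - 763, -647, - 605,  -  560, - 484, - 347, - 254.41, - 240,  79, 323, 333, 423.77, 697 , 913]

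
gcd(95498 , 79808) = 2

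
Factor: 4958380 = 2^2 * 5^1*7^1*107^1*331^1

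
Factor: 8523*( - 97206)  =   - 828486738 = - 2^1*3^3*17^1*947^1*953^1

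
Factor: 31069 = 31069^1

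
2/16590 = 1/8295 = 0.00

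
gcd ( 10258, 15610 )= 446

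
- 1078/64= - 17+ 5/32  =  - 16.84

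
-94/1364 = - 1 + 635/682 = -0.07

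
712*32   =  22784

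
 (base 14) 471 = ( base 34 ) PX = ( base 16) 373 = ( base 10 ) 883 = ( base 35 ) P8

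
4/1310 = 2/655 = 0.00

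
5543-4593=950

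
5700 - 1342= 4358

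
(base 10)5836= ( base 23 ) B0H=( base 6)43004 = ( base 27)804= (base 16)16cc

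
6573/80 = 82 + 13/80 = 82.16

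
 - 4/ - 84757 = 4/84757 = 0.00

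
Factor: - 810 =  - 2^1*3^4*5^1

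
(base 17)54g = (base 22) 33b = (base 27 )22H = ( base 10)1529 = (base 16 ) 5f9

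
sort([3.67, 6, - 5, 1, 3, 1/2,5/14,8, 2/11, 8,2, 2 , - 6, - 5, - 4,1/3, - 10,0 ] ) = [ - 10,-6, - 5, - 5,- 4,0,2/11,  1/3,5/14,1/2,1,2,2, 3,  3.67 , 6, 8, 8]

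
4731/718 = 4731/718 = 6.59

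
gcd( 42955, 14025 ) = 55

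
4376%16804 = 4376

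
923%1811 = 923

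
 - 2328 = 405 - 2733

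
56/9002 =4/643= 0.01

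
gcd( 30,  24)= 6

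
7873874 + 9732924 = 17606798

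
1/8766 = 1/8766 = 0.00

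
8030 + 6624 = 14654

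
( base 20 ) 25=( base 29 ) 1G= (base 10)45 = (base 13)36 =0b101101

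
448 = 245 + 203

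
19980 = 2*9990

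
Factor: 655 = 5^1*131^1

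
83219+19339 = 102558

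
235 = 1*235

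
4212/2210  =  1  +  77/85 = 1.91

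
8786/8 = 1098+1/4  =  1098.25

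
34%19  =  15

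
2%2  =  0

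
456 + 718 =1174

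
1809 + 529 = 2338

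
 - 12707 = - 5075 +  - 7632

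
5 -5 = 0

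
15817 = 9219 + 6598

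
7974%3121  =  1732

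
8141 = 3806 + 4335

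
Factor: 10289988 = 2^2*3^2*193^1*1481^1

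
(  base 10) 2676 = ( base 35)26G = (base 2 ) 101001110100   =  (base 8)5164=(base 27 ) 3i3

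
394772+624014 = 1018786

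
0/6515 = 0 =0.00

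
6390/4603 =1  +  1787/4603 = 1.39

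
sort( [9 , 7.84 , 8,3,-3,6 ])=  [ - 3 , 3,6, 7.84 , 8 , 9 ]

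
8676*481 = 4173156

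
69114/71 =973 + 31/71=973.44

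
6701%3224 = 253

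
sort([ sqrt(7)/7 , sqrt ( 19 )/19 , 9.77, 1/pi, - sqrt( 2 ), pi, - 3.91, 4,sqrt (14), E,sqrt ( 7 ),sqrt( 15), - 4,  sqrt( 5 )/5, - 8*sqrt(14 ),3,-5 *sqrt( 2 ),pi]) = [ - 8*sqrt( 14 ), - 5*sqrt( 2 ), - 4, - 3.91, - sqrt( 2) , sqrt( 19 ) /19,1/pi,sqrt(7 ) /7, sqrt(5 )/5, sqrt(7 ), E, 3, pi,pi, sqrt(14),  sqrt(15 ),4, 9.77 ] 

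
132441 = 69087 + 63354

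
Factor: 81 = 3^4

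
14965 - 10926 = 4039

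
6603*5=33015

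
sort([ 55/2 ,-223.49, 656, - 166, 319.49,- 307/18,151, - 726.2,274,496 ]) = [- 726.2, - 223.49, - 166, - 307/18, 55/2,  151,274, 319.49,496,  656 ] 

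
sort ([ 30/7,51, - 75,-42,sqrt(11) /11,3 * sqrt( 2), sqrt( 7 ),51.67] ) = [ - 75, - 42,sqrt ( 11)/11, sqrt(7 ),  3*sqrt(2),30/7,51,51.67 ] 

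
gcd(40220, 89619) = 1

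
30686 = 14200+16486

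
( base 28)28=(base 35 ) 1T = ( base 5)224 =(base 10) 64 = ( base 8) 100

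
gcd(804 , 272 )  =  4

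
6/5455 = 6/5455  =  0.00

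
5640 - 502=5138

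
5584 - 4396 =1188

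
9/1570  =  9/1570 =0.01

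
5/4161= 5/4161 = 0.00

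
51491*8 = 411928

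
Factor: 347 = 347^1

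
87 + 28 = 115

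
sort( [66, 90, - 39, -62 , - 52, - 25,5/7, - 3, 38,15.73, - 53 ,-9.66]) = [-62, - 53, - 52, - 39, - 25,-9.66, - 3, 5/7,15.73,  38,66 , 90]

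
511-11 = 500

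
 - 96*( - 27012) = 2593152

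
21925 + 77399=99324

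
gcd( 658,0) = 658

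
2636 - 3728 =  - 1092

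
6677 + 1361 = 8038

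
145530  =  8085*18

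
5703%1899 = 6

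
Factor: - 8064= - 2^7*3^2*7^1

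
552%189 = 174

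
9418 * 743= 6997574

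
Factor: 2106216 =2^3*3^3 * 7^2*199^1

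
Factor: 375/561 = 5^3*11^(-1)*17^( - 1)  =  125/187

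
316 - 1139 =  - 823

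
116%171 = 116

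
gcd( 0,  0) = 0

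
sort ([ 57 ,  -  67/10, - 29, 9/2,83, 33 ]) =[ - 29, - 67/10,9/2,33,  57, 83]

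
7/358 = 7/358 = 0.02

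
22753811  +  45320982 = 68074793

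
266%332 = 266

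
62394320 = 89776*695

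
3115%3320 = 3115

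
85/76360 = 17/15272 = 0.00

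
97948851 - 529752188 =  - 431803337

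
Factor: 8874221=17^1*337^1*1549^1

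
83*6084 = 504972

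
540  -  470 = 70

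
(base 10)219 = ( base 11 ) 18A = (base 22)9l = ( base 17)CF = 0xdb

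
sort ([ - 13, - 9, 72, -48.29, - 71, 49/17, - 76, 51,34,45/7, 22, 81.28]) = [ - 76, - 71, -48.29 , - 13, - 9,  49/17, 45/7,22,34, 51, 72 , 81.28] 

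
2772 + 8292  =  11064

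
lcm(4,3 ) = 12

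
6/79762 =3/39881  =  0.00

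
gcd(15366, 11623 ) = 197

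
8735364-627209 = 8108155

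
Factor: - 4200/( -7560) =5/9=3^(  -  2)  *5^1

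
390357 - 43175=347182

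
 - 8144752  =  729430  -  8874182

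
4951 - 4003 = 948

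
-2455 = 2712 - 5167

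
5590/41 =5590/41 =136.34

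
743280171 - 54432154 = 688848017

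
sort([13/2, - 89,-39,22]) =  [  -  89, - 39,13/2,22 ] 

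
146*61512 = 8980752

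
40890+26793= 67683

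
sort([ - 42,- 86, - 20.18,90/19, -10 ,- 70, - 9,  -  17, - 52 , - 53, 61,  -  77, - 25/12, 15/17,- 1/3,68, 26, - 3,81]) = [ - 86, - 77, - 70, - 53 , - 52, - 42, - 20.18, - 17,-10, - 9,- 3, - 25/12,-1/3,15/17,90/19,26, 61, 68 , 81] 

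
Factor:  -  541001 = -541001^1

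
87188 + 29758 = 116946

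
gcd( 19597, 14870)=1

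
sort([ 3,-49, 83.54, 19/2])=[-49,3, 19/2,83.54] 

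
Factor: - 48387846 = -2^1*3^1*13^1*139^1 * 4463^1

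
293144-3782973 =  -3489829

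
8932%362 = 244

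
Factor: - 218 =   -  2^1 * 109^1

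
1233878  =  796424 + 437454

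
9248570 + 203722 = 9452292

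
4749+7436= 12185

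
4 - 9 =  - 5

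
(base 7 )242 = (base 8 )200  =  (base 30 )48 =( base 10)128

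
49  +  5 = 54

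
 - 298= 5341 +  - 5639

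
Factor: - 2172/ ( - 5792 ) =3/8 = 2^( - 3)*3^1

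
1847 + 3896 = 5743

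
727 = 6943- 6216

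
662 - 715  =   - 53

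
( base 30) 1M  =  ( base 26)20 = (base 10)52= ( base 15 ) 37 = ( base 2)110100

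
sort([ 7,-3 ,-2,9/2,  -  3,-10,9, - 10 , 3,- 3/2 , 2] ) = [ - 10,  -  10,-3, - 3,-2, - 3/2,  2,3, 9/2,7, 9]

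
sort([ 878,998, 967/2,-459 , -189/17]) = [ - 459, - 189/17, 967/2,878,998] 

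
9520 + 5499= 15019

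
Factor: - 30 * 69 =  - 2070 = - 2^1*3^2*5^1*23^1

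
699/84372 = 233/28124 = 0.01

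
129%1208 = 129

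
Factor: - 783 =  - 3^3*29^1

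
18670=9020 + 9650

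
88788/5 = 17757+3/5 =17757.60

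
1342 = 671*2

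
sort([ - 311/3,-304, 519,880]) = [  -  304, - 311/3 , 519,880]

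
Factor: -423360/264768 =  - 3^2 * 5^1*7^1*197^(-1 ) = -  315/197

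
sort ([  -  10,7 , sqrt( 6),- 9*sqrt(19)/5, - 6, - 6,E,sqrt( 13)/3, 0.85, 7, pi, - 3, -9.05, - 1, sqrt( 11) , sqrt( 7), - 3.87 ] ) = [ - 10, - 9.05, - 9*sqrt( 19)/5, - 6 ,- 6, - 3.87,  -  3, - 1, 0.85, sqrt( 13)/3, sqrt( 6),sqrt(7 ), E,pi, sqrt( 11), 7, 7]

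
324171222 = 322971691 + 1199531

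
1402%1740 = 1402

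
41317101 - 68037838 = -26720737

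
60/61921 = 60/61921 = 0.00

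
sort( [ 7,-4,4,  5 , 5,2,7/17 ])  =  [ -4, 7/17 , 2, 4,5,5,  7]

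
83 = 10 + 73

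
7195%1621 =711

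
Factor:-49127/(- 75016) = 2^( - 3 )*13^1*3779^1*9377^( - 1) 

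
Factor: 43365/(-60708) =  - 2^( - 2)*5^1*7^2*59^1* 5059^( - 1) = -14455/20236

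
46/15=46/15 = 3.07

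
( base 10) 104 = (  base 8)150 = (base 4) 1220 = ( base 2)1101000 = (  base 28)3k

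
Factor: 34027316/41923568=8506829/10480892 =2^ ( - 2 )*2620223^( - 1 ) *8506829^1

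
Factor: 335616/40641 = 2^8*31^( - 1)=256/31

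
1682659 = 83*20273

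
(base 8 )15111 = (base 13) 30a8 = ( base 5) 203404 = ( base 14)2649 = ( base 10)6729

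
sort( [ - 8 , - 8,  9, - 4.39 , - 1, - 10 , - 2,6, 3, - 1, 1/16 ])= [ - 10 , - 8, - 8,  -  4.39 , - 2, - 1,-1 , 1/16 , 3,6,9]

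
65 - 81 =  - 16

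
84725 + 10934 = 95659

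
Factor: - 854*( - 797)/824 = 2^( - 2) * 7^1*61^1*103^( - 1)*797^1 =340319/412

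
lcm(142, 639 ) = 1278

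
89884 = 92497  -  2613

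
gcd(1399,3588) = 1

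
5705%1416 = 41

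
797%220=137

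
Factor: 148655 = 5^1 * 13^1*2287^1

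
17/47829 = 17/47829=0.00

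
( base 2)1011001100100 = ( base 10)5732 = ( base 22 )BIC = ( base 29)6nj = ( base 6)42312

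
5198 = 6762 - 1564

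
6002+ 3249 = 9251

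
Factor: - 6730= - 2^1* 5^1*673^1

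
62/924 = 31/462 = 0.07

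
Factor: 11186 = 2^1*7^1*17^1*47^1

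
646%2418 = 646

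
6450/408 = 1075/68 = 15.81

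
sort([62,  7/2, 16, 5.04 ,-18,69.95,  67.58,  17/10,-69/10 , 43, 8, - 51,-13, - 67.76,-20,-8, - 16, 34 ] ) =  [-67.76,-51, - 20, - 18, - 16, - 13,-8,-69/10,17/10, 7/2,  5.04,  8,16,  34, 43, 62,67.58,  69.95]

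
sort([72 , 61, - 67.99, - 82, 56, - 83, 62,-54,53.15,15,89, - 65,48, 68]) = [ - 83, - 82, - 67.99, - 65, - 54,  15,48, 53.15, 56,61, 62,68,72, 89 ]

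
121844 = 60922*2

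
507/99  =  5 + 4/33 = 5.12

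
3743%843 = 371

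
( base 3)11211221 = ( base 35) 2v0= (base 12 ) 2067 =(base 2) 110111001111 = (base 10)3535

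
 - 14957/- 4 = 14957/4 = 3739.25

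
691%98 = 5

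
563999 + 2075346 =2639345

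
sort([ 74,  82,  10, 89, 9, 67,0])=[ 0, 9 , 10,67 , 74,  82,89 ]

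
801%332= 137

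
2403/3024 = 89/112 = 0.79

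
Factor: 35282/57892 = 17641/28946 = 2^(-1)* 13^1 * 23^1*41^( - 1 )  *  59^1*353^(  -  1)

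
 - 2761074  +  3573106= 812032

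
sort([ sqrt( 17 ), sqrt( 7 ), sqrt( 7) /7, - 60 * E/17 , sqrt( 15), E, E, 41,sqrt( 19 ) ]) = [- 60*E/17,sqrt( 7 ) /7, sqrt ( 7),E,E, sqrt( 15), sqrt( 17),sqrt(19)  ,  41]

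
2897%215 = 102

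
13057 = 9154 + 3903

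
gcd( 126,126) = 126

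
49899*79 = 3942021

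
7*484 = 3388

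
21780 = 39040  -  17260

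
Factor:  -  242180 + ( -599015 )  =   - 841195=- 5^1*37^1*4547^1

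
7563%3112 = 1339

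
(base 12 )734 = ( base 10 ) 1048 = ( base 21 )27j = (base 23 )1md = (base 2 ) 10000011000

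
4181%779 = 286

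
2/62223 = 2/62223 = 0.00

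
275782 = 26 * 10607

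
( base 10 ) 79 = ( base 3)2221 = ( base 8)117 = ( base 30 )2j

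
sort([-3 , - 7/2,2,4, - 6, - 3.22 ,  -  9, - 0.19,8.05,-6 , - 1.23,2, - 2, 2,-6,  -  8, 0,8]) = [  -  9, -8,  -  6,-6, - 6, - 7/2, - 3.22, - 3, - 2, - 1.23, - 0.19,0,  2, 2,2,4, 8,8.05] 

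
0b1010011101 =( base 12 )479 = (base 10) 669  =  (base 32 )KT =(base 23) 162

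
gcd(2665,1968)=41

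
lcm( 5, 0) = 0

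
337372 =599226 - 261854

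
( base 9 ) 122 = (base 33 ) 32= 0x65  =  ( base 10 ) 101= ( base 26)3n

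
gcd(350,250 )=50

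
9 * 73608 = 662472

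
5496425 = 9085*605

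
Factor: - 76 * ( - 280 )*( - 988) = -2^7*5^1*7^1 * 13^1*19^2 = - 21024640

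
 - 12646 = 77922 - 90568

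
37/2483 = 37/2483 = 0.01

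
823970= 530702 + 293268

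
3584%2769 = 815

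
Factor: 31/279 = 3^ ( - 2 ) = 1/9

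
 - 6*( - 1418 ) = 8508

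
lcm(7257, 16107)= 660387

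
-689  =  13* ( - 53 ) 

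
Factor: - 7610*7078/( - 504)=13465895/126 = 2^( - 1 )*3^( - 2 )*5^1*7^( - 1)*761^1*3539^1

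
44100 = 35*1260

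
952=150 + 802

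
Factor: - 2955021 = - 3^1*985007^1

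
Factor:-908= - 2^2 *227^1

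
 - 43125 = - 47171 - -4046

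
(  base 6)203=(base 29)2h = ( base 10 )75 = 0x4b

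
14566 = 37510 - 22944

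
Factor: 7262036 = 2^2 * 1815509^1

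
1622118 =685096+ 937022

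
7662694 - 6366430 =1296264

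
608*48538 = 29511104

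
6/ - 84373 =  - 6/84373 = - 0.00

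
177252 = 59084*3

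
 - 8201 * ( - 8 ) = 65608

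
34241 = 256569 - 222328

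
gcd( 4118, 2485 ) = 71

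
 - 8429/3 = -2810 + 1/3  =  - 2809.67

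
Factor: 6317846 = 2^1*17^1*185819^1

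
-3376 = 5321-8697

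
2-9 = -7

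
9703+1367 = 11070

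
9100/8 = 1137 + 1/2=1137.50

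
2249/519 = 13/3 = 4.33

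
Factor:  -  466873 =- 11^1*42443^1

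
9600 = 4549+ 5051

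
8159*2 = 16318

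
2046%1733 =313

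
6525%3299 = 3226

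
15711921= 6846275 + 8865646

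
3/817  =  3/817 = 0.00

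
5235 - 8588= - 3353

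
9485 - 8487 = 998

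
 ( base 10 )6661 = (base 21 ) F24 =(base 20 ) gd1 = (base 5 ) 203121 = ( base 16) 1A05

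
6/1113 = 2/371 = 0.01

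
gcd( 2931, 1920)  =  3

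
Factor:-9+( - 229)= - 2^1*7^1*17^1 = - 238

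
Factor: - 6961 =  - 6961^1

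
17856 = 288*62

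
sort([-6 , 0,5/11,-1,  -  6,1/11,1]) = [ - 6, -6, - 1 , 0, 1/11,5/11, 1] 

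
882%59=56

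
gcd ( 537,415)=1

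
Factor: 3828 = 2^2*3^1 * 11^1*29^1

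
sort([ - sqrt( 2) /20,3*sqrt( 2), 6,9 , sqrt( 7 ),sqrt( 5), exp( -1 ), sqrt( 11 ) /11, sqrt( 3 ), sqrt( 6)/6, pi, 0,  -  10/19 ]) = [-10/19, - sqrt(2)/20, 0, sqrt(11)/11,exp (-1), sqrt( 6)/6, sqrt( 3), sqrt( 5 ),sqrt( 7), pi, 3*sqrt(2 ), 6,9] 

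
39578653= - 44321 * ( - 893 )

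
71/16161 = 71/16161 = 0.00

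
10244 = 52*197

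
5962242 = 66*90337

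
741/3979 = 741/3979 = 0.19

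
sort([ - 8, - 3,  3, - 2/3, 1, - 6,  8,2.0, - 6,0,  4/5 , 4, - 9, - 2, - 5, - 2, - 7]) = [ -9, - 8, - 7, - 6,-6 , - 5, - 3, - 2, - 2, - 2/3,0,4/5, 1,2.0, 3, 4,8]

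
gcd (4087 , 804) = 67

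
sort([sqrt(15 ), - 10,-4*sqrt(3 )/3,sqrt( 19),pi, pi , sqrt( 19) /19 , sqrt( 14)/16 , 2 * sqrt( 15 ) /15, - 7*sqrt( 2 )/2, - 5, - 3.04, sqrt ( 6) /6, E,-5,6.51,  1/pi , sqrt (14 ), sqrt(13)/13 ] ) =[ - 10,-5 ,  -  5 ,  -  7*sqrt(2 )/2, - 3.04, - 4*sqrt( 3 )/3 , sqrt(19 ) /19, sqrt( 14 ) /16,  sqrt (13 )/13,1/pi,sqrt( 6 ) /6 , 2*sqrt ( 15 )/15, E , pi, pi,sqrt (14), sqrt( 15), sqrt( 19),  6.51]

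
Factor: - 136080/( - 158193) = 80/93=   2^4*3^(- 1 )*5^1*31^( - 1 )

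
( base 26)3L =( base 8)143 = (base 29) 3C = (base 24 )43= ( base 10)99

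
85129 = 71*1199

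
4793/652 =4793/652 = 7.35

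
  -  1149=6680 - 7829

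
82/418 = 41/209 = 0.20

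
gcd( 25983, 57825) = 9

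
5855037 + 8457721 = 14312758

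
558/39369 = 186/13123 = 0.01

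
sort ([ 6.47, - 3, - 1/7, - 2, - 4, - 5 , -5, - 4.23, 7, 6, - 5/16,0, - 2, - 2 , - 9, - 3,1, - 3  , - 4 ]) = [  -  9, - 5, - 5, -4.23, - 4,-4 , - 3,-3, - 3, - 2, - 2, - 2, - 5/16, - 1/7,  0, 1, 6, 6.47, 7]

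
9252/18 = 514 = 514.00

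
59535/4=59535/4=14883.75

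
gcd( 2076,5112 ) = 12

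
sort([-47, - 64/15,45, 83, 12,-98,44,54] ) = [ - 98, - 47,-64/15, 12,44, 45 , 54,83]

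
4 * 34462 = 137848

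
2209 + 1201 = 3410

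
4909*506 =2483954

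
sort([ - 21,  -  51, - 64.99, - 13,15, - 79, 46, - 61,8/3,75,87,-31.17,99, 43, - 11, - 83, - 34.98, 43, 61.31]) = [ - 83 , - 79, - 64.99, - 61, - 51, - 34.98, - 31.17,-21, - 13 , - 11,  8/3,15,43,  43,46,61.31,75,87,  99]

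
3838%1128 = 454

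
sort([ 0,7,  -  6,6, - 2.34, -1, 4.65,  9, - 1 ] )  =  [ - 6,-2.34, - 1 ,-1, 0,4.65 , 6,  7,  9]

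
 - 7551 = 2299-9850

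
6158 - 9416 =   -  3258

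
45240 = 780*58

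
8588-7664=924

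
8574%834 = 234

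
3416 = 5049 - 1633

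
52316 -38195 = 14121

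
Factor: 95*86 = 2^1 * 5^1*19^1*43^1 = 8170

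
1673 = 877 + 796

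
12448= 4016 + 8432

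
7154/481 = 7154/481 = 14.87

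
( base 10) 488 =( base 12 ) 348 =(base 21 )125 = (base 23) L5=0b111101000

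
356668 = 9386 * 38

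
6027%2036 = 1955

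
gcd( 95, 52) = 1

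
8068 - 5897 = 2171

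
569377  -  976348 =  -406971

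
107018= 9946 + 97072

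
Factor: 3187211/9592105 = 5^(-1)*17^1 * 47^1 * 509^( - 1 ) * 3769^ ( - 1)*3989^1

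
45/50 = 9/10 = 0.90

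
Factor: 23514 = 2^1*3^1 * 3919^1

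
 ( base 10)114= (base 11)a4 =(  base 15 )79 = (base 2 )1110010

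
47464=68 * 698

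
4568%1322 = 602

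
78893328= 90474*872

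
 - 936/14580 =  - 26/405 = -0.06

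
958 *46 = 44068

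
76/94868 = 19/23717=0.00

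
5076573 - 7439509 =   -  2362936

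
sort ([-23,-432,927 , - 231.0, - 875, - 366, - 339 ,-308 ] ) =[-875,-432,-366, -339,-308, - 231.0, - 23, 927] 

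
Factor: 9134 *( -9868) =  - 2^3*2467^1*4567^1 = - 90134312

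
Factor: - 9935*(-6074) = 60345190=2^1*5^1*1987^1*3037^1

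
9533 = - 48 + 9581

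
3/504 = 1/168 = 0.01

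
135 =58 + 77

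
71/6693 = 71/6693= 0.01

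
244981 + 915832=1160813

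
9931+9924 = 19855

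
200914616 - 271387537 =-70472921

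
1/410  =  1/410 = 0.00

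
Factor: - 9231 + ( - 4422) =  - 3^2*37^1*41^1 =- 13653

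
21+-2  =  19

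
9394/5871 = 9394/5871 =1.60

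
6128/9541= 6128/9541  =  0.64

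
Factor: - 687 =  - 3^1*229^1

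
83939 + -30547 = 53392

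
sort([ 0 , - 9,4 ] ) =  [ - 9, 0,4]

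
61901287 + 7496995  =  69398282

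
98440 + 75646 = 174086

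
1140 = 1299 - 159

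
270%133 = 4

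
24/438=4/73 = 0.05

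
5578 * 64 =356992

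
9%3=0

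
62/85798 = 31/42899=0.00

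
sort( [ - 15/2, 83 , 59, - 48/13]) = [- 15/2,-48/13, 59, 83 ]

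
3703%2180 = 1523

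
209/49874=19/4534  =  0.00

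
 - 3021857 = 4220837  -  7242694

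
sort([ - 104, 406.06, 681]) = [ - 104, 406.06 , 681]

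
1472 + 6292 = 7764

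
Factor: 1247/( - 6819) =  - 3^( - 1 )*29^1*43^1*2273^(-1 )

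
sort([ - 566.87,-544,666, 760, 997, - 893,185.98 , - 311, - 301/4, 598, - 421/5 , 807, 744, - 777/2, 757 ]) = [ - 893, - 566.87,-544, - 777/2,-311, - 421/5, - 301/4,185.98,598,666,744,757, 760,807,997]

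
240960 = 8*30120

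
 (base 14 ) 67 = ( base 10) 91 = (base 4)1123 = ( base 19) 4f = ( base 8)133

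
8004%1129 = 101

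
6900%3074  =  752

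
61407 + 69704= 131111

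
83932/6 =13988 + 2/3 = 13988.67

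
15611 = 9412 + 6199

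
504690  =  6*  84115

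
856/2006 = 428/1003 = 0.43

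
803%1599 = 803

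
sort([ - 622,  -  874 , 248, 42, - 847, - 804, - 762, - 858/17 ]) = [ - 874, - 847, - 804, - 762, - 622, - 858/17,42,248 ]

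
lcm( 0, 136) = 0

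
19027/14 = 1359+1/14  =  1359.07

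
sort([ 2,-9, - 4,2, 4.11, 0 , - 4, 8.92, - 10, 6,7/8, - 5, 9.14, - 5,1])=[  -  10 ,  -  9, - 5, - 5, - 4, - 4, 0, 7/8, 1, 2,2,  4.11,6 , 8.92,9.14 ]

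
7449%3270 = 909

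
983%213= 131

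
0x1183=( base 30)4td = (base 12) 2717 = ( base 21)A3A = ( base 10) 4483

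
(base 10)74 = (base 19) 3h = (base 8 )112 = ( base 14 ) 54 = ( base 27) 2K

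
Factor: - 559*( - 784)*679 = 2^4*7^3*13^1*43^1*97^1 = 297575824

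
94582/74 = 1278+5/37 = 1278.14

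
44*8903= 391732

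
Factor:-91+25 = - 66 = -2^1  *  3^1*11^1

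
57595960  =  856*67285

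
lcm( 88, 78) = 3432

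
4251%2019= 213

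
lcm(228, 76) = 228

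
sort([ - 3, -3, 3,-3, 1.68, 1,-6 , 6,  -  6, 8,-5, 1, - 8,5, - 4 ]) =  [-8, - 6, - 6 ,-5, - 4,-3,  -  3, - 3, 1,1,1.68, 3 , 5, 6,8]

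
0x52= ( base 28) 2Q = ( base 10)82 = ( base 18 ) 4a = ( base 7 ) 145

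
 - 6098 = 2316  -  8414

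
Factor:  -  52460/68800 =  - 2^ ( -4 ) * 5^( - 1)*61^1 =- 61/80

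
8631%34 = 29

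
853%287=279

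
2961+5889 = 8850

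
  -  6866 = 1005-7871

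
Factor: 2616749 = 2616749^1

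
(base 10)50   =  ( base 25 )20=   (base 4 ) 302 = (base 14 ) 38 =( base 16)32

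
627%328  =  299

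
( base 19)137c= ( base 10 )8087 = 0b1111110010111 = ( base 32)7SN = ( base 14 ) 2d39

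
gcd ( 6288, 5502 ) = 786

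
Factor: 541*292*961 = 2^2*31^2 *73^1*541^1 = 151811092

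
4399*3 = 13197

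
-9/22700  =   - 1+22691/22700= - 0.00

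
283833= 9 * 31537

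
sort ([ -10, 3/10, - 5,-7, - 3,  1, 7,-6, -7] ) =[ - 10,-7 , -7 , - 6, - 5,- 3,  3/10,1,7]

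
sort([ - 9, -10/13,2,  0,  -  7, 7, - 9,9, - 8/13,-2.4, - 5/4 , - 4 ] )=[ - 9 , - 9 ,  -  7,-4, - 2.4, - 5/4, - 10/13, -8/13,0 , 2,7, 9] 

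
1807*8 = 14456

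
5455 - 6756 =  - 1301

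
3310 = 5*662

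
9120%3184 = 2752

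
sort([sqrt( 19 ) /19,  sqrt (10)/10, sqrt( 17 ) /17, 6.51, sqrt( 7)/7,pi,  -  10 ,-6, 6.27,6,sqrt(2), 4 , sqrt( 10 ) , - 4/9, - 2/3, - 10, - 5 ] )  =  [  -  10,  -  10,-6,  -  5,  -  2/3, - 4/9,  sqrt(19)/19 , sqrt( 17 ) /17, sqrt( 10)/10,sqrt( 7 ) /7,sqrt (2), pi,sqrt(  10) , 4,6 , 6.27, 6.51]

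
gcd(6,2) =2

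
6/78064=3/39032 = 0.00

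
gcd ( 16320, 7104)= 192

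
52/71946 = 26/35973 = 0.00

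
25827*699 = 18053073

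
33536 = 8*4192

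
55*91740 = 5045700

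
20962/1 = 20962  =  20962.00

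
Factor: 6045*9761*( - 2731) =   -  161143324095=- 3^1*5^1*13^1 * 31^1*43^1*227^1*2731^1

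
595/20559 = 85/2937   =  0.03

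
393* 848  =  333264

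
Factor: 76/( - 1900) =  - 1/25 =- 5^( - 2) 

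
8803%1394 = 439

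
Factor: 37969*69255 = 3^6* 5^1*19^1*43^1*883^1 = 2629543095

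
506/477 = 1 + 29/477 = 1.06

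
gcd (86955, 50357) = 1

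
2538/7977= 846/2659=0.32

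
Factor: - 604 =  - 2^2*151^1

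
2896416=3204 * 904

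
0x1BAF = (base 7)26443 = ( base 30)7Q7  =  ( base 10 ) 7087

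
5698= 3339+2359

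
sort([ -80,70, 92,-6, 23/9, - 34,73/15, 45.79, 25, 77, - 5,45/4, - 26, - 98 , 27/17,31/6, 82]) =[  -  98, - 80, - 34, -26 ,  -  6, - 5, 27/17,23/9,73/15,31/6, 45/4 , 25, 45.79,70  ,  77, 82, 92 ]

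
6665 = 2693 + 3972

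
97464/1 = 97464 = 97464.00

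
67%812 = 67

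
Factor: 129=3^1*43^1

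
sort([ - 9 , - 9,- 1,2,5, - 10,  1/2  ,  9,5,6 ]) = [-10,  -  9,-9,  -  1,1/2,2,5,5,6,  9]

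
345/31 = 345/31 = 11.13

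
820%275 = 270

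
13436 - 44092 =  - 30656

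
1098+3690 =4788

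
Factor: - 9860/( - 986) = 10= 2^1 * 5^1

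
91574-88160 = 3414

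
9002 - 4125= 4877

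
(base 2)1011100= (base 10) 92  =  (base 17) 57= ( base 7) 161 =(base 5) 332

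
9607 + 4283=13890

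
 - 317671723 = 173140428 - 490812151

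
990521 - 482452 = 508069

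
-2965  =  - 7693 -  - 4728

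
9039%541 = 383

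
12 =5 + 7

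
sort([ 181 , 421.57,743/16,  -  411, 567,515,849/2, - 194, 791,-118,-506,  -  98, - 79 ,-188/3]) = [ - 506,  -  411, - 194, - 118, -98,- 79,  -  188/3,743/16, 181,421.57,849/2,  515,567 , 791 ] 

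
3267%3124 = 143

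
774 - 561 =213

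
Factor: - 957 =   -  3^1*11^1 * 29^1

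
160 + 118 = 278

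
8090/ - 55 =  - 148+10/11 = -147.09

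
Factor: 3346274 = 2^1*1673137^1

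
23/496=23/496 = 0.05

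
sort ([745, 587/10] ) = [587/10, 745 ]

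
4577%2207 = 163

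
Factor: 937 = 937^1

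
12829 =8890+3939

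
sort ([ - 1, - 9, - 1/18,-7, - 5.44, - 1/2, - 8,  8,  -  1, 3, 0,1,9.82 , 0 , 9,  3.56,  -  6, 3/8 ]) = [ - 9, - 8, - 7, - 6, - 5.44,- 1 , - 1, - 1/2, -1/18, 0, 0, 3/8,1 , 3, 3.56, 8, 9, 9.82]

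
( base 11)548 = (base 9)810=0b1010010001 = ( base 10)657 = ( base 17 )24b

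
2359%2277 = 82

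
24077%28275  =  24077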